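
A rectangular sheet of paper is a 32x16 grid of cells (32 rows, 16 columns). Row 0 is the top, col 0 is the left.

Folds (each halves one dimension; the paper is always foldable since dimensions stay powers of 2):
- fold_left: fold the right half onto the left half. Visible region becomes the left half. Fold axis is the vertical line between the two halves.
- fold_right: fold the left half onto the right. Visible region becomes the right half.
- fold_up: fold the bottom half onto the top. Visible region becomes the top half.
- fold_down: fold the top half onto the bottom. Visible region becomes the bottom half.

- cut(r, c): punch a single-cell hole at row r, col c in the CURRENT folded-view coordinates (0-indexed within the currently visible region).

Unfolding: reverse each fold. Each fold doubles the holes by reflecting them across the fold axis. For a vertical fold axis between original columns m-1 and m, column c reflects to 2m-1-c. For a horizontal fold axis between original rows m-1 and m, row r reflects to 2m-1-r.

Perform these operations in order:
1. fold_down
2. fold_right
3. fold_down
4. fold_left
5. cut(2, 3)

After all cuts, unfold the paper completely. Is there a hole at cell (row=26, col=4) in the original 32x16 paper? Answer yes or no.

Answer: yes

Derivation:
Op 1 fold_down: fold axis h@16; visible region now rows[16,32) x cols[0,16) = 16x16
Op 2 fold_right: fold axis v@8; visible region now rows[16,32) x cols[8,16) = 16x8
Op 3 fold_down: fold axis h@24; visible region now rows[24,32) x cols[8,16) = 8x8
Op 4 fold_left: fold axis v@12; visible region now rows[24,32) x cols[8,12) = 8x4
Op 5 cut(2, 3): punch at orig (26,11); cuts so far [(26, 11)]; region rows[24,32) x cols[8,12) = 8x4
Unfold 1 (reflect across v@12): 2 holes -> [(26, 11), (26, 12)]
Unfold 2 (reflect across h@24): 4 holes -> [(21, 11), (21, 12), (26, 11), (26, 12)]
Unfold 3 (reflect across v@8): 8 holes -> [(21, 3), (21, 4), (21, 11), (21, 12), (26, 3), (26, 4), (26, 11), (26, 12)]
Unfold 4 (reflect across h@16): 16 holes -> [(5, 3), (5, 4), (5, 11), (5, 12), (10, 3), (10, 4), (10, 11), (10, 12), (21, 3), (21, 4), (21, 11), (21, 12), (26, 3), (26, 4), (26, 11), (26, 12)]
Holes: [(5, 3), (5, 4), (5, 11), (5, 12), (10, 3), (10, 4), (10, 11), (10, 12), (21, 3), (21, 4), (21, 11), (21, 12), (26, 3), (26, 4), (26, 11), (26, 12)]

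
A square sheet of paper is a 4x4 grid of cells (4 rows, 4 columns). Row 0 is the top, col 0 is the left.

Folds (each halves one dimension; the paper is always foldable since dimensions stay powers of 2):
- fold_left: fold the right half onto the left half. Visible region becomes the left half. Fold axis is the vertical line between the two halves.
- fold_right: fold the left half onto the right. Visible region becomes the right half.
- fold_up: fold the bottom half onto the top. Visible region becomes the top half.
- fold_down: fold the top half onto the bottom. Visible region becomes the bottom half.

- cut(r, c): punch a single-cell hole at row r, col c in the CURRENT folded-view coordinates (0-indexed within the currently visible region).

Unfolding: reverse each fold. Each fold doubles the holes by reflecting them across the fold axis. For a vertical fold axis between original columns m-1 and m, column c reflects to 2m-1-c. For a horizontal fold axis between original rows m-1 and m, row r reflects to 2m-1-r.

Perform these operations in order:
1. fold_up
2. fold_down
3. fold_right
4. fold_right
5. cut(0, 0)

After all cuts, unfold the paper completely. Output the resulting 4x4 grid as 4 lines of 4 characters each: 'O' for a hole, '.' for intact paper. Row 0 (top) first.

Answer: OOOO
OOOO
OOOO
OOOO

Derivation:
Op 1 fold_up: fold axis h@2; visible region now rows[0,2) x cols[0,4) = 2x4
Op 2 fold_down: fold axis h@1; visible region now rows[1,2) x cols[0,4) = 1x4
Op 3 fold_right: fold axis v@2; visible region now rows[1,2) x cols[2,4) = 1x2
Op 4 fold_right: fold axis v@3; visible region now rows[1,2) x cols[3,4) = 1x1
Op 5 cut(0, 0): punch at orig (1,3); cuts so far [(1, 3)]; region rows[1,2) x cols[3,4) = 1x1
Unfold 1 (reflect across v@3): 2 holes -> [(1, 2), (1, 3)]
Unfold 2 (reflect across v@2): 4 holes -> [(1, 0), (1, 1), (1, 2), (1, 3)]
Unfold 3 (reflect across h@1): 8 holes -> [(0, 0), (0, 1), (0, 2), (0, 3), (1, 0), (1, 1), (1, 2), (1, 3)]
Unfold 4 (reflect across h@2): 16 holes -> [(0, 0), (0, 1), (0, 2), (0, 3), (1, 0), (1, 1), (1, 2), (1, 3), (2, 0), (2, 1), (2, 2), (2, 3), (3, 0), (3, 1), (3, 2), (3, 3)]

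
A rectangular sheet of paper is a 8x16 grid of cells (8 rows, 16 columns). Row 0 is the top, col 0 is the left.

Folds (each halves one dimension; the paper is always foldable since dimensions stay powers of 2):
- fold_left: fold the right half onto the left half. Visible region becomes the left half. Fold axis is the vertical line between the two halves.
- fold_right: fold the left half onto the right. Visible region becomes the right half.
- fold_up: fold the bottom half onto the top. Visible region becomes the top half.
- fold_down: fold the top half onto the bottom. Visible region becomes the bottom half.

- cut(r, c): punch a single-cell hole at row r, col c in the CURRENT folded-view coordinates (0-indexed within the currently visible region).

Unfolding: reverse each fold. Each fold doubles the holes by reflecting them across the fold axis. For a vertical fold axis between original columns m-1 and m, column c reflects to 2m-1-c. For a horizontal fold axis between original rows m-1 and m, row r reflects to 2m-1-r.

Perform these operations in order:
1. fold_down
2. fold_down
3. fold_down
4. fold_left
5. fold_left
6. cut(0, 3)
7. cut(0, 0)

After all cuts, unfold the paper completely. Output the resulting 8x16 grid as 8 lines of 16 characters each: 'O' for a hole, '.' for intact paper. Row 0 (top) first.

Op 1 fold_down: fold axis h@4; visible region now rows[4,8) x cols[0,16) = 4x16
Op 2 fold_down: fold axis h@6; visible region now rows[6,8) x cols[0,16) = 2x16
Op 3 fold_down: fold axis h@7; visible region now rows[7,8) x cols[0,16) = 1x16
Op 4 fold_left: fold axis v@8; visible region now rows[7,8) x cols[0,8) = 1x8
Op 5 fold_left: fold axis v@4; visible region now rows[7,8) x cols[0,4) = 1x4
Op 6 cut(0, 3): punch at orig (7,3); cuts so far [(7, 3)]; region rows[7,8) x cols[0,4) = 1x4
Op 7 cut(0, 0): punch at orig (7,0); cuts so far [(7, 0), (7, 3)]; region rows[7,8) x cols[0,4) = 1x4
Unfold 1 (reflect across v@4): 4 holes -> [(7, 0), (7, 3), (7, 4), (7, 7)]
Unfold 2 (reflect across v@8): 8 holes -> [(7, 0), (7, 3), (7, 4), (7, 7), (7, 8), (7, 11), (7, 12), (7, 15)]
Unfold 3 (reflect across h@7): 16 holes -> [(6, 0), (6, 3), (6, 4), (6, 7), (6, 8), (6, 11), (6, 12), (6, 15), (7, 0), (7, 3), (7, 4), (7, 7), (7, 8), (7, 11), (7, 12), (7, 15)]
Unfold 4 (reflect across h@6): 32 holes -> [(4, 0), (4, 3), (4, 4), (4, 7), (4, 8), (4, 11), (4, 12), (4, 15), (5, 0), (5, 3), (5, 4), (5, 7), (5, 8), (5, 11), (5, 12), (5, 15), (6, 0), (6, 3), (6, 4), (6, 7), (6, 8), (6, 11), (6, 12), (6, 15), (7, 0), (7, 3), (7, 4), (7, 7), (7, 8), (7, 11), (7, 12), (7, 15)]
Unfold 5 (reflect across h@4): 64 holes -> [(0, 0), (0, 3), (0, 4), (0, 7), (0, 8), (0, 11), (0, 12), (0, 15), (1, 0), (1, 3), (1, 4), (1, 7), (1, 8), (1, 11), (1, 12), (1, 15), (2, 0), (2, 3), (2, 4), (2, 7), (2, 8), (2, 11), (2, 12), (2, 15), (3, 0), (3, 3), (3, 4), (3, 7), (3, 8), (3, 11), (3, 12), (3, 15), (4, 0), (4, 3), (4, 4), (4, 7), (4, 8), (4, 11), (4, 12), (4, 15), (5, 0), (5, 3), (5, 4), (5, 7), (5, 8), (5, 11), (5, 12), (5, 15), (6, 0), (6, 3), (6, 4), (6, 7), (6, 8), (6, 11), (6, 12), (6, 15), (7, 0), (7, 3), (7, 4), (7, 7), (7, 8), (7, 11), (7, 12), (7, 15)]

Answer: O..OO..OO..OO..O
O..OO..OO..OO..O
O..OO..OO..OO..O
O..OO..OO..OO..O
O..OO..OO..OO..O
O..OO..OO..OO..O
O..OO..OO..OO..O
O..OO..OO..OO..O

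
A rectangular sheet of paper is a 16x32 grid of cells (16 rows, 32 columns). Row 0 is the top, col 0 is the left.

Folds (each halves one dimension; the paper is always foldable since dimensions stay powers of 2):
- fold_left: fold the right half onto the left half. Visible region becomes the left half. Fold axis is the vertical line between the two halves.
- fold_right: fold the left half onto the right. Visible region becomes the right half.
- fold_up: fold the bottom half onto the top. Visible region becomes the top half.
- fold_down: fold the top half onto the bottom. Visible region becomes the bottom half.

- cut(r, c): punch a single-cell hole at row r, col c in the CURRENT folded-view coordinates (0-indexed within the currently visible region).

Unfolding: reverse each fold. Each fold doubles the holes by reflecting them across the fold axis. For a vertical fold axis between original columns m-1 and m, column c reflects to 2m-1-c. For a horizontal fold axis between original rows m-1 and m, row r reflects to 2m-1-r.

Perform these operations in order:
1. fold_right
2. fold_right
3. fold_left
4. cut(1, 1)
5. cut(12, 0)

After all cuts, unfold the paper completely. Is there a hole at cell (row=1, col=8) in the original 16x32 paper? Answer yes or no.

Op 1 fold_right: fold axis v@16; visible region now rows[0,16) x cols[16,32) = 16x16
Op 2 fold_right: fold axis v@24; visible region now rows[0,16) x cols[24,32) = 16x8
Op 3 fold_left: fold axis v@28; visible region now rows[0,16) x cols[24,28) = 16x4
Op 4 cut(1, 1): punch at orig (1,25); cuts so far [(1, 25)]; region rows[0,16) x cols[24,28) = 16x4
Op 5 cut(12, 0): punch at orig (12,24); cuts so far [(1, 25), (12, 24)]; region rows[0,16) x cols[24,28) = 16x4
Unfold 1 (reflect across v@28): 4 holes -> [(1, 25), (1, 30), (12, 24), (12, 31)]
Unfold 2 (reflect across v@24): 8 holes -> [(1, 17), (1, 22), (1, 25), (1, 30), (12, 16), (12, 23), (12, 24), (12, 31)]
Unfold 3 (reflect across v@16): 16 holes -> [(1, 1), (1, 6), (1, 9), (1, 14), (1, 17), (1, 22), (1, 25), (1, 30), (12, 0), (12, 7), (12, 8), (12, 15), (12, 16), (12, 23), (12, 24), (12, 31)]
Holes: [(1, 1), (1, 6), (1, 9), (1, 14), (1, 17), (1, 22), (1, 25), (1, 30), (12, 0), (12, 7), (12, 8), (12, 15), (12, 16), (12, 23), (12, 24), (12, 31)]

Answer: no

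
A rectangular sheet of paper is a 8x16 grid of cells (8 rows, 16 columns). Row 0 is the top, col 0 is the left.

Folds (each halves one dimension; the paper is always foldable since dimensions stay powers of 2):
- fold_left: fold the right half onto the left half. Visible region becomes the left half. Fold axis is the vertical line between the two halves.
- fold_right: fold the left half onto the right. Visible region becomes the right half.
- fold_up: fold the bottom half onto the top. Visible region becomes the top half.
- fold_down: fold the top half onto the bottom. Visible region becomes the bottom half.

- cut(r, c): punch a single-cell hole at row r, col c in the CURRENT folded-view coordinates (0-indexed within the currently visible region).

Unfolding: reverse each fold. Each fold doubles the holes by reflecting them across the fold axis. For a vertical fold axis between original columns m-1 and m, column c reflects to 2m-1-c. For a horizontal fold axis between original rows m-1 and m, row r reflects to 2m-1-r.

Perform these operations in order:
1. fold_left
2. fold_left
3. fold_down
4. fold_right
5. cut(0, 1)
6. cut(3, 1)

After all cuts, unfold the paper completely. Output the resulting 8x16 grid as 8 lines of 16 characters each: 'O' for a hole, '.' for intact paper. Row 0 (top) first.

Answer: O..OO..OO..OO..O
................
................
O..OO..OO..OO..O
O..OO..OO..OO..O
................
................
O..OO..OO..OO..O

Derivation:
Op 1 fold_left: fold axis v@8; visible region now rows[0,8) x cols[0,8) = 8x8
Op 2 fold_left: fold axis v@4; visible region now rows[0,8) x cols[0,4) = 8x4
Op 3 fold_down: fold axis h@4; visible region now rows[4,8) x cols[0,4) = 4x4
Op 4 fold_right: fold axis v@2; visible region now rows[4,8) x cols[2,4) = 4x2
Op 5 cut(0, 1): punch at orig (4,3); cuts so far [(4, 3)]; region rows[4,8) x cols[2,4) = 4x2
Op 6 cut(3, 1): punch at orig (7,3); cuts so far [(4, 3), (7, 3)]; region rows[4,8) x cols[2,4) = 4x2
Unfold 1 (reflect across v@2): 4 holes -> [(4, 0), (4, 3), (7, 0), (7, 3)]
Unfold 2 (reflect across h@4): 8 holes -> [(0, 0), (0, 3), (3, 0), (3, 3), (4, 0), (4, 3), (7, 0), (7, 3)]
Unfold 3 (reflect across v@4): 16 holes -> [(0, 0), (0, 3), (0, 4), (0, 7), (3, 0), (3, 3), (3, 4), (3, 7), (4, 0), (4, 3), (4, 4), (4, 7), (7, 0), (7, 3), (7, 4), (7, 7)]
Unfold 4 (reflect across v@8): 32 holes -> [(0, 0), (0, 3), (0, 4), (0, 7), (0, 8), (0, 11), (0, 12), (0, 15), (3, 0), (3, 3), (3, 4), (3, 7), (3, 8), (3, 11), (3, 12), (3, 15), (4, 0), (4, 3), (4, 4), (4, 7), (4, 8), (4, 11), (4, 12), (4, 15), (7, 0), (7, 3), (7, 4), (7, 7), (7, 8), (7, 11), (7, 12), (7, 15)]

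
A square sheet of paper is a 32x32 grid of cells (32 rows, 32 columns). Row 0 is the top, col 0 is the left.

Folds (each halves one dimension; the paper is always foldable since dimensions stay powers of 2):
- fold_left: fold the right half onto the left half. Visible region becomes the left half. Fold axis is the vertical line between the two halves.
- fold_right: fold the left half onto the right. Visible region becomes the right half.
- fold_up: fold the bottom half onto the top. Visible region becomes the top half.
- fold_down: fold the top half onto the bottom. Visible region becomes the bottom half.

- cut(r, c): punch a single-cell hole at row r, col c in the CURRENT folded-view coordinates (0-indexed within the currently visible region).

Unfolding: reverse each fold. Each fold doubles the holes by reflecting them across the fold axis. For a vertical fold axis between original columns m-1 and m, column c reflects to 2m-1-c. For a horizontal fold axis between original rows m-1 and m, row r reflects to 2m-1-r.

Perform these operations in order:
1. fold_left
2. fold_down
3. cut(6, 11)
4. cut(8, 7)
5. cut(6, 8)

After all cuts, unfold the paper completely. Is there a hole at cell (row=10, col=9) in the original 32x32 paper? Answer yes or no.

Answer: no

Derivation:
Op 1 fold_left: fold axis v@16; visible region now rows[0,32) x cols[0,16) = 32x16
Op 2 fold_down: fold axis h@16; visible region now rows[16,32) x cols[0,16) = 16x16
Op 3 cut(6, 11): punch at orig (22,11); cuts so far [(22, 11)]; region rows[16,32) x cols[0,16) = 16x16
Op 4 cut(8, 7): punch at orig (24,7); cuts so far [(22, 11), (24, 7)]; region rows[16,32) x cols[0,16) = 16x16
Op 5 cut(6, 8): punch at orig (22,8); cuts so far [(22, 8), (22, 11), (24, 7)]; region rows[16,32) x cols[0,16) = 16x16
Unfold 1 (reflect across h@16): 6 holes -> [(7, 7), (9, 8), (9, 11), (22, 8), (22, 11), (24, 7)]
Unfold 2 (reflect across v@16): 12 holes -> [(7, 7), (7, 24), (9, 8), (9, 11), (9, 20), (9, 23), (22, 8), (22, 11), (22, 20), (22, 23), (24, 7), (24, 24)]
Holes: [(7, 7), (7, 24), (9, 8), (9, 11), (9, 20), (9, 23), (22, 8), (22, 11), (22, 20), (22, 23), (24, 7), (24, 24)]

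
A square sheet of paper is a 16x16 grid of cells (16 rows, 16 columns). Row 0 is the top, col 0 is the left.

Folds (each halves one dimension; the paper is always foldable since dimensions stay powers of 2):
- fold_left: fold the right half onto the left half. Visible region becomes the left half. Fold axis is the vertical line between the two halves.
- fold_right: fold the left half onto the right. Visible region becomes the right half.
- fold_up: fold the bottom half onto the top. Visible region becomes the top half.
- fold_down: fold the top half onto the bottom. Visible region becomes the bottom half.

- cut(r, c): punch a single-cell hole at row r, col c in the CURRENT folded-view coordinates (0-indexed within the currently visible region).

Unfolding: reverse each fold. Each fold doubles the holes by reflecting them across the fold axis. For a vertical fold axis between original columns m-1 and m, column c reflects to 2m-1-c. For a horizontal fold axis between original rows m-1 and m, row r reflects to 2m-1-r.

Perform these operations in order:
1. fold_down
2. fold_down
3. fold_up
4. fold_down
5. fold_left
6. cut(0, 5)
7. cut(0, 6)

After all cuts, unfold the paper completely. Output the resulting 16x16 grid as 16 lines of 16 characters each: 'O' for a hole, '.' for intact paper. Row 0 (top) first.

Op 1 fold_down: fold axis h@8; visible region now rows[8,16) x cols[0,16) = 8x16
Op 2 fold_down: fold axis h@12; visible region now rows[12,16) x cols[0,16) = 4x16
Op 3 fold_up: fold axis h@14; visible region now rows[12,14) x cols[0,16) = 2x16
Op 4 fold_down: fold axis h@13; visible region now rows[13,14) x cols[0,16) = 1x16
Op 5 fold_left: fold axis v@8; visible region now rows[13,14) x cols[0,8) = 1x8
Op 6 cut(0, 5): punch at orig (13,5); cuts so far [(13, 5)]; region rows[13,14) x cols[0,8) = 1x8
Op 7 cut(0, 6): punch at orig (13,6); cuts so far [(13, 5), (13, 6)]; region rows[13,14) x cols[0,8) = 1x8
Unfold 1 (reflect across v@8): 4 holes -> [(13, 5), (13, 6), (13, 9), (13, 10)]
Unfold 2 (reflect across h@13): 8 holes -> [(12, 5), (12, 6), (12, 9), (12, 10), (13, 5), (13, 6), (13, 9), (13, 10)]
Unfold 3 (reflect across h@14): 16 holes -> [(12, 5), (12, 6), (12, 9), (12, 10), (13, 5), (13, 6), (13, 9), (13, 10), (14, 5), (14, 6), (14, 9), (14, 10), (15, 5), (15, 6), (15, 9), (15, 10)]
Unfold 4 (reflect across h@12): 32 holes -> [(8, 5), (8, 6), (8, 9), (8, 10), (9, 5), (9, 6), (9, 9), (9, 10), (10, 5), (10, 6), (10, 9), (10, 10), (11, 5), (11, 6), (11, 9), (11, 10), (12, 5), (12, 6), (12, 9), (12, 10), (13, 5), (13, 6), (13, 9), (13, 10), (14, 5), (14, 6), (14, 9), (14, 10), (15, 5), (15, 6), (15, 9), (15, 10)]
Unfold 5 (reflect across h@8): 64 holes -> [(0, 5), (0, 6), (0, 9), (0, 10), (1, 5), (1, 6), (1, 9), (1, 10), (2, 5), (2, 6), (2, 9), (2, 10), (3, 5), (3, 6), (3, 9), (3, 10), (4, 5), (4, 6), (4, 9), (4, 10), (5, 5), (5, 6), (5, 9), (5, 10), (6, 5), (6, 6), (6, 9), (6, 10), (7, 5), (7, 6), (7, 9), (7, 10), (8, 5), (8, 6), (8, 9), (8, 10), (9, 5), (9, 6), (9, 9), (9, 10), (10, 5), (10, 6), (10, 9), (10, 10), (11, 5), (11, 6), (11, 9), (11, 10), (12, 5), (12, 6), (12, 9), (12, 10), (13, 5), (13, 6), (13, 9), (13, 10), (14, 5), (14, 6), (14, 9), (14, 10), (15, 5), (15, 6), (15, 9), (15, 10)]

Answer: .....OO..OO.....
.....OO..OO.....
.....OO..OO.....
.....OO..OO.....
.....OO..OO.....
.....OO..OO.....
.....OO..OO.....
.....OO..OO.....
.....OO..OO.....
.....OO..OO.....
.....OO..OO.....
.....OO..OO.....
.....OO..OO.....
.....OO..OO.....
.....OO..OO.....
.....OO..OO.....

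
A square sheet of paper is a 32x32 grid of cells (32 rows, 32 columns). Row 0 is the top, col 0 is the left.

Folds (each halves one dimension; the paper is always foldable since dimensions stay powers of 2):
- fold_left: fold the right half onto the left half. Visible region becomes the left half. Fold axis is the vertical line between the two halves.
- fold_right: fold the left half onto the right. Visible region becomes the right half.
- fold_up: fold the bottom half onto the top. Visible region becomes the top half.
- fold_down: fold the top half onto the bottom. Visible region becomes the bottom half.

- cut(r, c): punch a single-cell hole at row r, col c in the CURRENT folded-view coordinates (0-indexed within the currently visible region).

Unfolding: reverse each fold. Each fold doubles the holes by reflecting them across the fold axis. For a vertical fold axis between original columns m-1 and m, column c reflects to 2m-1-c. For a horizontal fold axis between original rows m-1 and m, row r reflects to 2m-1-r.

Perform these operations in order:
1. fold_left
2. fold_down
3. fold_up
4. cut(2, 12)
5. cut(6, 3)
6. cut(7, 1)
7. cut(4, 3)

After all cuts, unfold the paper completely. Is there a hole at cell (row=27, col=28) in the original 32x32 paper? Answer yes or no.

Answer: yes

Derivation:
Op 1 fold_left: fold axis v@16; visible region now rows[0,32) x cols[0,16) = 32x16
Op 2 fold_down: fold axis h@16; visible region now rows[16,32) x cols[0,16) = 16x16
Op 3 fold_up: fold axis h@24; visible region now rows[16,24) x cols[0,16) = 8x16
Op 4 cut(2, 12): punch at orig (18,12); cuts so far [(18, 12)]; region rows[16,24) x cols[0,16) = 8x16
Op 5 cut(6, 3): punch at orig (22,3); cuts so far [(18, 12), (22, 3)]; region rows[16,24) x cols[0,16) = 8x16
Op 6 cut(7, 1): punch at orig (23,1); cuts so far [(18, 12), (22, 3), (23, 1)]; region rows[16,24) x cols[0,16) = 8x16
Op 7 cut(4, 3): punch at orig (20,3); cuts so far [(18, 12), (20, 3), (22, 3), (23, 1)]; region rows[16,24) x cols[0,16) = 8x16
Unfold 1 (reflect across h@24): 8 holes -> [(18, 12), (20, 3), (22, 3), (23, 1), (24, 1), (25, 3), (27, 3), (29, 12)]
Unfold 2 (reflect across h@16): 16 holes -> [(2, 12), (4, 3), (6, 3), (7, 1), (8, 1), (9, 3), (11, 3), (13, 12), (18, 12), (20, 3), (22, 3), (23, 1), (24, 1), (25, 3), (27, 3), (29, 12)]
Unfold 3 (reflect across v@16): 32 holes -> [(2, 12), (2, 19), (4, 3), (4, 28), (6, 3), (6, 28), (7, 1), (7, 30), (8, 1), (8, 30), (9, 3), (9, 28), (11, 3), (11, 28), (13, 12), (13, 19), (18, 12), (18, 19), (20, 3), (20, 28), (22, 3), (22, 28), (23, 1), (23, 30), (24, 1), (24, 30), (25, 3), (25, 28), (27, 3), (27, 28), (29, 12), (29, 19)]
Holes: [(2, 12), (2, 19), (4, 3), (4, 28), (6, 3), (6, 28), (7, 1), (7, 30), (8, 1), (8, 30), (9, 3), (9, 28), (11, 3), (11, 28), (13, 12), (13, 19), (18, 12), (18, 19), (20, 3), (20, 28), (22, 3), (22, 28), (23, 1), (23, 30), (24, 1), (24, 30), (25, 3), (25, 28), (27, 3), (27, 28), (29, 12), (29, 19)]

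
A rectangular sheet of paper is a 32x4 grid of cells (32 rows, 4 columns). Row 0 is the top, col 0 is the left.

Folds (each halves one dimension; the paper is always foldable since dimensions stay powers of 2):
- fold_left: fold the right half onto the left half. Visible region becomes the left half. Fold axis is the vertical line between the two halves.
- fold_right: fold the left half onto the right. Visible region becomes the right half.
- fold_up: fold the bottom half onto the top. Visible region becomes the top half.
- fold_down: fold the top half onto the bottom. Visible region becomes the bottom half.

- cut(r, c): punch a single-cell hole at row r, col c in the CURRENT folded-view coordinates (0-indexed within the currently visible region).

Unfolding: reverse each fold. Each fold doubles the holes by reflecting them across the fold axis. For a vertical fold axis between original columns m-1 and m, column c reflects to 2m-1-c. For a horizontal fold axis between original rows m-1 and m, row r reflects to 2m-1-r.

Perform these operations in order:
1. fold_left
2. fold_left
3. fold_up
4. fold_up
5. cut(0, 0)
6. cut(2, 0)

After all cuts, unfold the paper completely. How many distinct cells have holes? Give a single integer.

Op 1 fold_left: fold axis v@2; visible region now rows[0,32) x cols[0,2) = 32x2
Op 2 fold_left: fold axis v@1; visible region now rows[0,32) x cols[0,1) = 32x1
Op 3 fold_up: fold axis h@16; visible region now rows[0,16) x cols[0,1) = 16x1
Op 4 fold_up: fold axis h@8; visible region now rows[0,8) x cols[0,1) = 8x1
Op 5 cut(0, 0): punch at orig (0,0); cuts so far [(0, 0)]; region rows[0,8) x cols[0,1) = 8x1
Op 6 cut(2, 0): punch at orig (2,0); cuts so far [(0, 0), (2, 0)]; region rows[0,8) x cols[0,1) = 8x1
Unfold 1 (reflect across h@8): 4 holes -> [(0, 0), (2, 0), (13, 0), (15, 0)]
Unfold 2 (reflect across h@16): 8 holes -> [(0, 0), (2, 0), (13, 0), (15, 0), (16, 0), (18, 0), (29, 0), (31, 0)]
Unfold 3 (reflect across v@1): 16 holes -> [(0, 0), (0, 1), (2, 0), (2, 1), (13, 0), (13, 1), (15, 0), (15, 1), (16, 0), (16, 1), (18, 0), (18, 1), (29, 0), (29, 1), (31, 0), (31, 1)]
Unfold 4 (reflect across v@2): 32 holes -> [(0, 0), (0, 1), (0, 2), (0, 3), (2, 0), (2, 1), (2, 2), (2, 3), (13, 0), (13, 1), (13, 2), (13, 3), (15, 0), (15, 1), (15, 2), (15, 3), (16, 0), (16, 1), (16, 2), (16, 3), (18, 0), (18, 1), (18, 2), (18, 3), (29, 0), (29, 1), (29, 2), (29, 3), (31, 0), (31, 1), (31, 2), (31, 3)]

Answer: 32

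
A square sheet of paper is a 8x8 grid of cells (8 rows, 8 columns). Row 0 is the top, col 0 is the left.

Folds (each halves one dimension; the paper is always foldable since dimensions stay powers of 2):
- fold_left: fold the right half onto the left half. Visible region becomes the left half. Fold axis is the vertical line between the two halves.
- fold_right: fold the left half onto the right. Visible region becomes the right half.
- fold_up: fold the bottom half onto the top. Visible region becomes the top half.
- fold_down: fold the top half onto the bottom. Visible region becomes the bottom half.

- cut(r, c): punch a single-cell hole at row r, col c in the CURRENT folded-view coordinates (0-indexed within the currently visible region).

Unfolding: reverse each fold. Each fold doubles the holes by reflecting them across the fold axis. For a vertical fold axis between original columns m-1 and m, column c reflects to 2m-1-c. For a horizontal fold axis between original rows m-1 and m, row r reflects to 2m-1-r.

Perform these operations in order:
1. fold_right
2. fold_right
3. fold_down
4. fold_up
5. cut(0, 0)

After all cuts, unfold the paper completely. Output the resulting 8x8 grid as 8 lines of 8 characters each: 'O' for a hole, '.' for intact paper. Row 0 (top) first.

Op 1 fold_right: fold axis v@4; visible region now rows[0,8) x cols[4,8) = 8x4
Op 2 fold_right: fold axis v@6; visible region now rows[0,8) x cols[6,8) = 8x2
Op 3 fold_down: fold axis h@4; visible region now rows[4,8) x cols[6,8) = 4x2
Op 4 fold_up: fold axis h@6; visible region now rows[4,6) x cols[6,8) = 2x2
Op 5 cut(0, 0): punch at orig (4,6); cuts so far [(4, 6)]; region rows[4,6) x cols[6,8) = 2x2
Unfold 1 (reflect across h@6): 2 holes -> [(4, 6), (7, 6)]
Unfold 2 (reflect across h@4): 4 holes -> [(0, 6), (3, 6), (4, 6), (7, 6)]
Unfold 3 (reflect across v@6): 8 holes -> [(0, 5), (0, 6), (3, 5), (3, 6), (4, 5), (4, 6), (7, 5), (7, 6)]
Unfold 4 (reflect across v@4): 16 holes -> [(0, 1), (0, 2), (0, 5), (0, 6), (3, 1), (3, 2), (3, 5), (3, 6), (4, 1), (4, 2), (4, 5), (4, 6), (7, 1), (7, 2), (7, 5), (7, 6)]

Answer: .OO..OO.
........
........
.OO..OO.
.OO..OO.
........
........
.OO..OO.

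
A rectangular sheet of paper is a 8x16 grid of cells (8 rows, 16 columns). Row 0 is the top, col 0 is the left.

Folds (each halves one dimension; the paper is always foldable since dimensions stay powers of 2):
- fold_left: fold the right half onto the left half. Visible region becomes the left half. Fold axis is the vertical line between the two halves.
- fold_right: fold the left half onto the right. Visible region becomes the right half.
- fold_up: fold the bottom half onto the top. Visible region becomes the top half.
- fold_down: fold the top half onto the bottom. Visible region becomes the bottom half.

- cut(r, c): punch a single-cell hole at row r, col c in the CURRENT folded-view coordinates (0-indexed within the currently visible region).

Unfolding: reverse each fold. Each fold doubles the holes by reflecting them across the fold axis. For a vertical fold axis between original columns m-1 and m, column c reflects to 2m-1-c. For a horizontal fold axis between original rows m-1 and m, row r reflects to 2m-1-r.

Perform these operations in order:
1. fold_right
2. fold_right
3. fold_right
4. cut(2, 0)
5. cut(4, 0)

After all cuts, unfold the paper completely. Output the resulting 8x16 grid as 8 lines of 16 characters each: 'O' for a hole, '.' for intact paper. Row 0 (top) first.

Answer: ................
................
.OO..OO..OO..OO.
................
.OO..OO..OO..OO.
................
................
................

Derivation:
Op 1 fold_right: fold axis v@8; visible region now rows[0,8) x cols[8,16) = 8x8
Op 2 fold_right: fold axis v@12; visible region now rows[0,8) x cols[12,16) = 8x4
Op 3 fold_right: fold axis v@14; visible region now rows[0,8) x cols[14,16) = 8x2
Op 4 cut(2, 0): punch at orig (2,14); cuts so far [(2, 14)]; region rows[0,8) x cols[14,16) = 8x2
Op 5 cut(4, 0): punch at orig (4,14); cuts so far [(2, 14), (4, 14)]; region rows[0,8) x cols[14,16) = 8x2
Unfold 1 (reflect across v@14): 4 holes -> [(2, 13), (2, 14), (4, 13), (4, 14)]
Unfold 2 (reflect across v@12): 8 holes -> [(2, 9), (2, 10), (2, 13), (2, 14), (4, 9), (4, 10), (4, 13), (4, 14)]
Unfold 3 (reflect across v@8): 16 holes -> [(2, 1), (2, 2), (2, 5), (2, 6), (2, 9), (2, 10), (2, 13), (2, 14), (4, 1), (4, 2), (4, 5), (4, 6), (4, 9), (4, 10), (4, 13), (4, 14)]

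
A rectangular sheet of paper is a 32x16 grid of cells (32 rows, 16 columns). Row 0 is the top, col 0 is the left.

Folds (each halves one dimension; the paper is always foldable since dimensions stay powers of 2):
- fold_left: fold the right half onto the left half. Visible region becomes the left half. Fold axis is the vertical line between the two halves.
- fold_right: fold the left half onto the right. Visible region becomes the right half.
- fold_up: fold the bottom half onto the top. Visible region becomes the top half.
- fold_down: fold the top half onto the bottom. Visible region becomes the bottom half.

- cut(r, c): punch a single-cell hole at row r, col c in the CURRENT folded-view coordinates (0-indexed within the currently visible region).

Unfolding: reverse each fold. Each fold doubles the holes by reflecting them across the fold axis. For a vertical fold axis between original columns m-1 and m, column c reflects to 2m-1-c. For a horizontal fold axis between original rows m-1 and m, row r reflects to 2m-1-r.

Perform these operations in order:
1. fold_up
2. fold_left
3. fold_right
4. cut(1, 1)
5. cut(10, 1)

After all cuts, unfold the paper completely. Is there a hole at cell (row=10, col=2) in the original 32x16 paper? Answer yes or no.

Answer: yes

Derivation:
Op 1 fold_up: fold axis h@16; visible region now rows[0,16) x cols[0,16) = 16x16
Op 2 fold_left: fold axis v@8; visible region now rows[0,16) x cols[0,8) = 16x8
Op 3 fold_right: fold axis v@4; visible region now rows[0,16) x cols[4,8) = 16x4
Op 4 cut(1, 1): punch at orig (1,5); cuts so far [(1, 5)]; region rows[0,16) x cols[4,8) = 16x4
Op 5 cut(10, 1): punch at orig (10,5); cuts so far [(1, 5), (10, 5)]; region rows[0,16) x cols[4,8) = 16x4
Unfold 1 (reflect across v@4): 4 holes -> [(1, 2), (1, 5), (10, 2), (10, 5)]
Unfold 2 (reflect across v@8): 8 holes -> [(1, 2), (1, 5), (1, 10), (1, 13), (10, 2), (10, 5), (10, 10), (10, 13)]
Unfold 3 (reflect across h@16): 16 holes -> [(1, 2), (1, 5), (1, 10), (1, 13), (10, 2), (10, 5), (10, 10), (10, 13), (21, 2), (21, 5), (21, 10), (21, 13), (30, 2), (30, 5), (30, 10), (30, 13)]
Holes: [(1, 2), (1, 5), (1, 10), (1, 13), (10, 2), (10, 5), (10, 10), (10, 13), (21, 2), (21, 5), (21, 10), (21, 13), (30, 2), (30, 5), (30, 10), (30, 13)]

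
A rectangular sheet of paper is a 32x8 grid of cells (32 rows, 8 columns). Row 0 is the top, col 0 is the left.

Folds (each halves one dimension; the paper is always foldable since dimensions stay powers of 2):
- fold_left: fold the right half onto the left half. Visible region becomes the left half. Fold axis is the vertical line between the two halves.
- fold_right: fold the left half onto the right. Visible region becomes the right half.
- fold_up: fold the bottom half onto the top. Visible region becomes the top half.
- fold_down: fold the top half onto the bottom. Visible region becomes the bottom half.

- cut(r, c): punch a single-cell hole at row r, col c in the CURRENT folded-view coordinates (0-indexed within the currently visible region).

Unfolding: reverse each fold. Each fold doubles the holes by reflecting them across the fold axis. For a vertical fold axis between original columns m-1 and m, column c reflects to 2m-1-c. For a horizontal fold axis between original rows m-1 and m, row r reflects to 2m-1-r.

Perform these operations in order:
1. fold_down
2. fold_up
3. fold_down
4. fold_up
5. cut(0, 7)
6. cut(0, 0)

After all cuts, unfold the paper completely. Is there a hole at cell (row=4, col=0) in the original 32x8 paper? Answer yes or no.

Op 1 fold_down: fold axis h@16; visible region now rows[16,32) x cols[0,8) = 16x8
Op 2 fold_up: fold axis h@24; visible region now rows[16,24) x cols[0,8) = 8x8
Op 3 fold_down: fold axis h@20; visible region now rows[20,24) x cols[0,8) = 4x8
Op 4 fold_up: fold axis h@22; visible region now rows[20,22) x cols[0,8) = 2x8
Op 5 cut(0, 7): punch at orig (20,7); cuts so far [(20, 7)]; region rows[20,22) x cols[0,8) = 2x8
Op 6 cut(0, 0): punch at orig (20,0); cuts so far [(20, 0), (20, 7)]; region rows[20,22) x cols[0,8) = 2x8
Unfold 1 (reflect across h@22): 4 holes -> [(20, 0), (20, 7), (23, 0), (23, 7)]
Unfold 2 (reflect across h@20): 8 holes -> [(16, 0), (16, 7), (19, 0), (19, 7), (20, 0), (20, 7), (23, 0), (23, 7)]
Unfold 3 (reflect across h@24): 16 holes -> [(16, 0), (16, 7), (19, 0), (19, 7), (20, 0), (20, 7), (23, 0), (23, 7), (24, 0), (24, 7), (27, 0), (27, 7), (28, 0), (28, 7), (31, 0), (31, 7)]
Unfold 4 (reflect across h@16): 32 holes -> [(0, 0), (0, 7), (3, 0), (3, 7), (4, 0), (4, 7), (7, 0), (7, 7), (8, 0), (8, 7), (11, 0), (11, 7), (12, 0), (12, 7), (15, 0), (15, 7), (16, 0), (16, 7), (19, 0), (19, 7), (20, 0), (20, 7), (23, 0), (23, 7), (24, 0), (24, 7), (27, 0), (27, 7), (28, 0), (28, 7), (31, 0), (31, 7)]
Holes: [(0, 0), (0, 7), (3, 0), (3, 7), (4, 0), (4, 7), (7, 0), (7, 7), (8, 0), (8, 7), (11, 0), (11, 7), (12, 0), (12, 7), (15, 0), (15, 7), (16, 0), (16, 7), (19, 0), (19, 7), (20, 0), (20, 7), (23, 0), (23, 7), (24, 0), (24, 7), (27, 0), (27, 7), (28, 0), (28, 7), (31, 0), (31, 7)]

Answer: yes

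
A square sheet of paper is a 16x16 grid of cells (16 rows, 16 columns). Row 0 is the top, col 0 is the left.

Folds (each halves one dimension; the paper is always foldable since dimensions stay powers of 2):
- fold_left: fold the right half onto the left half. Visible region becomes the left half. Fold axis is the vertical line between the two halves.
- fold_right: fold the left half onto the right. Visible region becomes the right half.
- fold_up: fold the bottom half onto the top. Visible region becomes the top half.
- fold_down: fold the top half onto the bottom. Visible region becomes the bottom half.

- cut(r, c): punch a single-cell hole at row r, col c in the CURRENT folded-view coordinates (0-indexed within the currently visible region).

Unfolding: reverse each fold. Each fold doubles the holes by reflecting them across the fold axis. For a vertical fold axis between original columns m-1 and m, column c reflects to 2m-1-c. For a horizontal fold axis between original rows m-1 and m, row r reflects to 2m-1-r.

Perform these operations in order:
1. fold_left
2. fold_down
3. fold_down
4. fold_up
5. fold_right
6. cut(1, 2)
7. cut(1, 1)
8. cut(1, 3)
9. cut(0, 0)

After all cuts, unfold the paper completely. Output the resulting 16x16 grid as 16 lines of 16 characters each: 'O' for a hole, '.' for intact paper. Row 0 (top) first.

Op 1 fold_left: fold axis v@8; visible region now rows[0,16) x cols[0,8) = 16x8
Op 2 fold_down: fold axis h@8; visible region now rows[8,16) x cols[0,8) = 8x8
Op 3 fold_down: fold axis h@12; visible region now rows[12,16) x cols[0,8) = 4x8
Op 4 fold_up: fold axis h@14; visible region now rows[12,14) x cols[0,8) = 2x8
Op 5 fold_right: fold axis v@4; visible region now rows[12,14) x cols[4,8) = 2x4
Op 6 cut(1, 2): punch at orig (13,6); cuts so far [(13, 6)]; region rows[12,14) x cols[4,8) = 2x4
Op 7 cut(1, 1): punch at orig (13,5); cuts so far [(13, 5), (13, 6)]; region rows[12,14) x cols[4,8) = 2x4
Op 8 cut(1, 3): punch at orig (13,7); cuts so far [(13, 5), (13, 6), (13, 7)]; region rows[12,14) x cols[4,8) = 2x4
Op 9 cut(0, 0): punch at orig (12,4); cuts so far [(12, 4), (13, 5), (13, 6), (13, 7)]; region rows[12,14) x cols[4,8) = 2x4
Unfold 1 (reflect across v@4): 8 holes -> [(12, 3), (12, 4), (13, 0), (13, 1), (13, 2), (13, 5), (13, 6), (13, 7)]
Unfold 2 (reflect across h@14): 16 holes -> [(12, 3), (12, 4), (13, 0), (13, 1), (13, 2), (13, 5), (13, 6), (13, 7), (14, 0), (14, 1), (14, 2), (14, 5), (14, 6), (14, 7), (15, 3), (15, 4)]
Unfold 3 (reflect across h@12): 32 holes -> [(8, 3), (8, 4), (9, 0), (9, 1), (9, 2), (9, 5), (9, 6), (9, 7), (10, 0), (10, 1), (10, 2), (10, 5), (10, 6), (10, 7), (11, 3), (11, 4), (12, 3), (12, 4), (13, 0), (13, 1), (13, 2), (13, 5), (13, 6), (13, 7), (14, 0), (14, 1), (14, 2), (14, 5), (14, 6), (14, 7), (15, 3), (15, 4)]
Unfold 4 (reflect across h@8): 64 holes -> [(0, 3), (0, 4), (1, 0), (1, 1), (1, 2), (1, 5), (1, 6), (1, 7), (2, 0), (2, 1), (2, 2), (2, 5), (2, 6), (2, 7), (3, 3), (3, 4), (4, 3), (4, 4), (5, 0), (5, 1), (5, 2), (5, 5), (5, 6), (5, 7), (6, 0), (6, 1), (6, 2), (6, 5), (6, 6), (6, 7), (7, 3), (7, 4), (8, 3), (8, 4), (9, 0), (9, 1), (9, 2), (9, 5), (9, 6), (9, 7), (10, 0), (10, 1), (10, 2), (10, 5), (10, 6), (10, 7), (11, 3), (11, 4), (12, 3), (12, 4), (13, 0), (13, 1), (13, 2), (13, 5), (13, 6), (13, 7), (14, 0), (14, 1), (14, 2), (14, 5), (14, 6), (14, 7), (15, 3), (15, 4)]
Unfold 5 (reflect across v@8): 128 holes -> [(0, 3), (0, 4), (0, 11), (0, 12), (1, 0), (1, 1), (1, 2), (1, 5), (1, 6), (1, 7), (1, 8), (1, 9), (1, 10), (1, 13), (1, 14), (1, 15), (2, 0), (2, 1), (2, 2), (2, 5), (2, 6), (2, 7), (2, 8), (2, 9), (2, 10), (2, 13), (2, 14), (2, 15), (3, 3), (3, 4), (3, 11), (3, 12), (4, 3), (4, 4), (4, 11), (4, 12), (5, 0), (5, 1), (5, 2), (5, 5), (5, 6), (5, 7), (5, 8), (5, 9), (5, 10), (5, 13), (5, 14), (5, 15), (6, 0), (6, 1), (6, 2), (6, 5), (6, 6), (6, 7), (6, 8), (6, 9), (6, 10), (6, 13), (6, 14), (6, 15), (7, 3), (7, 4), (7, 11), (7, 12), (8, 3), (8, 4), (8, 11), (8, 12), (9, 0), (9, 1), (9, 2), (9, 5), (9, 6), (9, 7), (9, 8), (9, 9), (9, 10), (9, 13), (9, 14), (9, 15), (10, 0), (10, 1), (10, 2), (10, 5), (10, 6), (10, 7), (10, 8), (10, 9), (10, 10), (10, 13), (10, 14), (10, 15), (11, 3), (11, 4), (11, 11), (11, 12), (12, 3), (12, 4), (12, 11), (12, 12), (13, 0), (13, 1), (13, 2), (13, 5), (13, 6), (13, 7), (13, 8), (13, 9), (13, 10), (13, 13), (13, 14), (13, 15), (14, 0), (14, 1), (14, 2), (14, 5), (14, 6), (14, 7), (14, 8), (14, 9), (14, 10), (14, 13), (14, 14), (14, 15), (15, 3), (15, 4), (15, 11), (15, 12)]

Answer: ...OO......OO...
OOO..OOOOOO..OOO
OOO..OOOOOO..OOO
...OO......OO...
...OO......OO...
OOO..OOOOOO..OOO
OOO..OOOOOO..OOO
...OO......OO...
...OO......OO...
OOO..OOOOOO..OOO
OOO..OOOOOO..OOO
...OO......OO...
...OO......OO...
OOO..OOOOOO..OOO
OOO..OOOOOO..OOO
...OO......OO...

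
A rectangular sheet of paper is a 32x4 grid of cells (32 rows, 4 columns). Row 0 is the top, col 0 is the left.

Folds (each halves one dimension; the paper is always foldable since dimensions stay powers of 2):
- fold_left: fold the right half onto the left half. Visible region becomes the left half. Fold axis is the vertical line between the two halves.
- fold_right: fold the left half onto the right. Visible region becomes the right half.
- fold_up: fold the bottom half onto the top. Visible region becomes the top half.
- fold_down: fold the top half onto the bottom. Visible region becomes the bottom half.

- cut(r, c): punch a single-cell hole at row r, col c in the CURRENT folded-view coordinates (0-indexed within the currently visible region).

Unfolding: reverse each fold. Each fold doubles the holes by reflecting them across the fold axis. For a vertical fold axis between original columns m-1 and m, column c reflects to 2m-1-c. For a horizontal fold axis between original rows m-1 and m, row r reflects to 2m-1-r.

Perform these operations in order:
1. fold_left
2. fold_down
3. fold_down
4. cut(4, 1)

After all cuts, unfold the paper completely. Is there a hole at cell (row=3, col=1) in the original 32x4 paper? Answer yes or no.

Op 1 fold_left: fold axis v@2; visible region now rows[0,32) x cols[0,2) = 32x2
Op 2 fold_down: fold axis h@16; visible region now rows[16,32) x cols[0,2) = 16x2
Op 3 fold_down: fold axis h@24; visible region now rows[24,32) x cols[0,2) = 8x2
Op 4 cut(4, 1): punch at orig (28,1); cuts so far [(28, 1)]; region rows[24,32) x cols[0,2) = 8x2
Unfold 1 (reflect across h@24): 2 holes -> [(19, 1), (28, 1)]
Unfold 2 (reflect across h@16): 4 holes -> [(3, 1), (12, 1), (19, 1), (28, 1)]
Unfold 3 (reflect across v@2): 8 holes -> [(3, 1), (3, 2), (12, 1), (12, 2), (19, 1), (19, 2), (28, 1), (28, 2)]
Holes: [(3, 1), (3, 2), (12, 1), (12, 2), (19, 1), (19, 2), (28, 1), (28, 2)]

Answer: yes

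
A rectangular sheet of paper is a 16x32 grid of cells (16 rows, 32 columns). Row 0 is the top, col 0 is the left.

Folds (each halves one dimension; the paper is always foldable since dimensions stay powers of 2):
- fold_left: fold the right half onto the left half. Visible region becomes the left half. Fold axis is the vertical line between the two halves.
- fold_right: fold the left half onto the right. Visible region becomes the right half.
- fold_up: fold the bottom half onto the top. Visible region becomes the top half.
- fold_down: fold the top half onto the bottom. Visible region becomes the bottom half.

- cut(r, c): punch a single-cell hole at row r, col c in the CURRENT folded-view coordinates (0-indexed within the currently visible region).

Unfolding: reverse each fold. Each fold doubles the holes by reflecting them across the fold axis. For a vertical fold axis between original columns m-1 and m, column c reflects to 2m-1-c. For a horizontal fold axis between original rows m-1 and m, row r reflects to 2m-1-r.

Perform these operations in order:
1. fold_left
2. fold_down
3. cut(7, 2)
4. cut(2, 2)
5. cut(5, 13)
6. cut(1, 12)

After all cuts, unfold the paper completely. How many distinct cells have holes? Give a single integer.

Answer: 16

Derivation:
Op 1 fold_left: fold axis v@16; visible region now rows[0,16) x cols[0,16) = 16x16
Op 2 fold_down: fold axis h@8; visible region now rows[8,16) x cols[0,16) = 8x16
Op 3 cut(7, 2): punch at orig (15,2); cuts so far [(15, 2)]; region rows[8,16) x cols[0,16) = 8x16
Op 4 cut(2, 2): punch at orig (10,2); cuts so far [(10, 2), (15, 2)]; region rows[8,16) x cols[0,16) = 8x16
Op 5 cut(5, 13): punch at orig (13,13); cuts so far [(10, 2), (13, 13), (15, 2)]; region rows[8,16) x cols[0,16) = 8x16
Op 6 cut(1, 12): punch at orig (9,12); cuts so far [(9, 12), (10, 2), (13, 13), (15, 2)]; region rows[8,16) x cols[0,16) = 8x16
Unfold 1 (reflect across h@8): 8 holes -> [(0, 2), (2, 13), (5, 2), (6, 12), (9, 12), (10, 2), (13, 13), (15, 2)]
Unfold 2 (reflect across v@16): 16 holes -> [(0, 2), (0, 29), (2, 13), (2, 18), (5, 2), (5, 29), (6, 12), (6, 19), (9, 12), (9, 19), (10, 2), (10, 29), (13, 13), (13, 18), (15, 2), (15, 29)]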